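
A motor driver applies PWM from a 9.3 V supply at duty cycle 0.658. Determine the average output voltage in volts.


V_avg = V_supply * D = 9.3*0.658 = 6.1194

6.1194 V


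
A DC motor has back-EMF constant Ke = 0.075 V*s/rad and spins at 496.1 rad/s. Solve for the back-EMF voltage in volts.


V_emf = Ke * omega = 0.075*496.1 = 37.2075

37.2075 V


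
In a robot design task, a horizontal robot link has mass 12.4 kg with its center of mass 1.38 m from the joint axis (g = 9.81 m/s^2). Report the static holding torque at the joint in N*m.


tau = m*g*L = 12.4 * 9.81 * 1.38 = 167.8687

167.8687 N*m


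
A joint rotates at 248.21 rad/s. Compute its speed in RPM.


RPM = 248.21 * 60/(2*pi) = 2370.2309

2370.2309 RPM


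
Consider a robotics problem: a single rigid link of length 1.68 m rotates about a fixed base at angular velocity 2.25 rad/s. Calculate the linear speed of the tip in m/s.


v = L*omega = 1.68 * 2.25 = 3.7800

3.7800 m/s


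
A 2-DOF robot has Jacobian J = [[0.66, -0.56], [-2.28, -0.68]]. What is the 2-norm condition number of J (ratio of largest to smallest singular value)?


JJ^T eigenvalues: trace(JJ^T) = 6.4100, det(JJ^T) = det(J)^2 = 2.97769536
s_max^2 = (6.4100 + sqrt(29.17731856))/2 = 5.90580167
s_min^2 = (6.4100 - sqrt(29.17731856))/2 = 0.50419833
kappa = s_max/s_min = sqrt(5.90580167/0.50419833) = 3.4225

3.4225


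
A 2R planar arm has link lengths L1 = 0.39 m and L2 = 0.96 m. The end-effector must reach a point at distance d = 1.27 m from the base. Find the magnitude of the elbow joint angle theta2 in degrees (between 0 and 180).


cos(th2) = (d^2 - L1^2 - L2^2)/(2*L1*L2) = (1.27^2 - 0.39^2 - 0.96^2)/(2*0.39*0.96) = 0.72008547
th2 = acos(0.72008547) = 43.9385 deg

43.9385 degrees


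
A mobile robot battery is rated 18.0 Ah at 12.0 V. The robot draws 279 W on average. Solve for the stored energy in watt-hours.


E = capacity * V = 18.0*12.0 = 216.0000

216.0000 Wh


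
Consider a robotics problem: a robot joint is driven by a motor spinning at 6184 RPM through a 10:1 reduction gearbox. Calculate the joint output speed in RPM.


omega_joint = omega_motor / N = 6184 / 10 = 618.4000

618.4000 RPM


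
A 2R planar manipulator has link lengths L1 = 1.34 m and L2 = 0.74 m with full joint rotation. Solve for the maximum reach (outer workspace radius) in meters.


r_max = L1 + L2 = 1.34 + 0.74 = 2.0800

2.0800 m


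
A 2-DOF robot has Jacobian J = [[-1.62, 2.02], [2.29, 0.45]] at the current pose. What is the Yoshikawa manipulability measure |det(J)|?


det(J) = -1.62*0.45 - (2.02)*(2.29) = -5.3548
|det(J)| = 5.3548

5.3548


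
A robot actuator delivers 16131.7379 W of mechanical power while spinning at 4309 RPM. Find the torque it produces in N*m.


omega = 4309 * 2*pi/60 = 451.237425 rad/s
tau = P / omega = 16131.7379 / 451.237425 = 35.7500

35.7500 N*m


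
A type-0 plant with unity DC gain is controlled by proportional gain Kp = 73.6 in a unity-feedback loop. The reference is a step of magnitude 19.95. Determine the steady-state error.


e_ss = R/(1 + Kp) = 19.95/(1 + 73.6) = 19.95/74.6000 = 0.2674

0.2674


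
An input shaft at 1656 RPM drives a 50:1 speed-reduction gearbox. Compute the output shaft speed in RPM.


omega_out = omega_in / N = 1656 / 50 = 33.1200

33.1200 RPM


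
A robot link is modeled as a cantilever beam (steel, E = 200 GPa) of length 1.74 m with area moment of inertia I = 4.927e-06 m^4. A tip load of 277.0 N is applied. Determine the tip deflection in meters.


delta = F*L^3/(3*E*I) = 277.0*1.74^3/(3*2.000e+11*4.927e-06)
      = 1459.242648/2956200 = 4.9362e-04

4.9362e-04 m


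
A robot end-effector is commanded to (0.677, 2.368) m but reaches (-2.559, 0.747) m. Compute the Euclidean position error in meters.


dx = -2.559 - (0.677) = -3.2360, dy = 0.747 - (2.368) = -1.6210
err = sqrt(10.471696 + 2.627641) = 3.6193

3.6193 m


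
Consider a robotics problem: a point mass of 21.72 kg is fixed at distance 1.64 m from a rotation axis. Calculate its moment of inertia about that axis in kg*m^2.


I = m*r^2 = 21.72*1.64^2 = 58.4181

58.4181 kg*m^2


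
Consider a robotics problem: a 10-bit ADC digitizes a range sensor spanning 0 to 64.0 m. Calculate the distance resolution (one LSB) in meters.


res = range / 2^n = 64.0/2^10 = 64.0/1024 = 0.0625

0.0625 m


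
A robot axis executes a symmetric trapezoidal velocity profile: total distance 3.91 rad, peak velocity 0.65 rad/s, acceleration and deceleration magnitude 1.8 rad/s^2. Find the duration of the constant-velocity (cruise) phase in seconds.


t_acc = v/a = 0.361111 s, d_acc = v^2/(2a) = 0.117361 rad each
d_cruise = 3.91 - 2*0.117361 = 3.675278 rad
t_cruise = d_cruise/v = 3.675278/0.65 = 5.6543

5.6543 s


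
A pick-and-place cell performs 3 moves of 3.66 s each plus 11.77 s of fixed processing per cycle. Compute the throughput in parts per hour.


T_cycle = 3*3.66 + 11.77 = 22.7500 s
rate = 3600/T = 158.2418

158.2418 parts/hour


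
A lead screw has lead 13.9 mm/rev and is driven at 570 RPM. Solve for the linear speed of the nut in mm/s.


v = lead * (RPM/60) = 13.9*570/60 = 132.0500

132.0500 mm/s


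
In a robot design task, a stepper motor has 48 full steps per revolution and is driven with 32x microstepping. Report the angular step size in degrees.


step = 360/(48*32) = 360/1536 = 0.2344

0.2344 degrees


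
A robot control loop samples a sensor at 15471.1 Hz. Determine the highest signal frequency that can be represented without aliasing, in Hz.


f_max = f_s/2 = 15471.1/2 = 7735.5500

7735.5500 Hz


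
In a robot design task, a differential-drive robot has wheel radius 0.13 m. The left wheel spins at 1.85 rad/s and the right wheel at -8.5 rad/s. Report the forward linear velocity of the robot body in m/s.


v = r*(wR + wL)/2 = 0.13*(-8.5 + 1.85)/2 = -0.4323

-0.4323 m/s


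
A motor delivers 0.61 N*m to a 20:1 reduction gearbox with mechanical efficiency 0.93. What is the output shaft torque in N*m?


tau_out = tau_in * N * eta = 0.61 * 20 * 0.93 = 11.3460

11.3460 N*m


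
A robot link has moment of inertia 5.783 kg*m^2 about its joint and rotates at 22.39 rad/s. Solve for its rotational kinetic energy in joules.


KE = (1/2)*I*omega^2 = 0.5*5.783*22.39^2 = 1449.5439

1449.5439 J


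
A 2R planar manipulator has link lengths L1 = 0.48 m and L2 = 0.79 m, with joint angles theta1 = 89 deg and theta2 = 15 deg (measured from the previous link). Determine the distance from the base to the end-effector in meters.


x = L1*cos(th1) + L2*cos(th1+th2) = -0.182741
y = L1*sin(th1) + L2*sin(th1+th2) = 1.246461
d = sqrt(x^2 + y^2) = sqrt(0.033394 + 1.553665) = 1.2598

1.2598 m


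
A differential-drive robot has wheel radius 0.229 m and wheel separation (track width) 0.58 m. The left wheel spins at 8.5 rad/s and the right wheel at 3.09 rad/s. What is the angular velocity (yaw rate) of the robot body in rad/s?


omega = r*(wR - wL)/L = 0.229*(3.09 - (8.5))/0.58 = -2.1360

-2.1360 rad/s


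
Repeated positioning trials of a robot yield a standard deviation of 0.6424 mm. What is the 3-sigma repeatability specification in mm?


repeatability = 3*sigma = 3*0.6424 = 1.9272

1.9272 mm


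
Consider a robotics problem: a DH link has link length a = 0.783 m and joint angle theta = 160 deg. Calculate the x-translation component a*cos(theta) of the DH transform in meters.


a*cos(theta) = 0.783*cos(160 deg) = -0.7358

-0.7358 m


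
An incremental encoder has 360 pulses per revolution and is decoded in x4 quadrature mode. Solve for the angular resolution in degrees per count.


resolution = 360 / (PPR * 4) = 360 / 1440 = 0.2500

0.2500 degrees


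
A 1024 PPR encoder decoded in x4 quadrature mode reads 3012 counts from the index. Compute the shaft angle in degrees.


angle = counts * 360 / (PPR*4) = 3012 * 360 / 4096 = 264.7266

264.7266 degrees


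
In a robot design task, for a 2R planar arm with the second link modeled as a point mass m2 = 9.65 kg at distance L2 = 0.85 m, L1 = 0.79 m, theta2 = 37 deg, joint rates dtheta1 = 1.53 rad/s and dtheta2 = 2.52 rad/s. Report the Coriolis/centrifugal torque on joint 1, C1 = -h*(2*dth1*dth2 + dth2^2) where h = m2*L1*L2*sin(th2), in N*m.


h = m2*L1*L2*sin(th2) = 9.65*0.79*0.85*sin(37 deg) = 3.899746
C1 = -h*(2*1.53*2.52 + 2.52^2) = -3.899746*14.0616 = -54.8367

-54.8367 N*m


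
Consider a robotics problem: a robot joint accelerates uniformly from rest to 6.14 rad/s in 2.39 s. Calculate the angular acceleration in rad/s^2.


alpha = delta_omega / t = 6.14 / 2.39 = 2.5690

2.5690 rad/s^2


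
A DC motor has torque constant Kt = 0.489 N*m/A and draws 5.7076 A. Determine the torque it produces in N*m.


tau = Kt * I = 0.489*5.7076 = 2.7910

2.7910 N*m


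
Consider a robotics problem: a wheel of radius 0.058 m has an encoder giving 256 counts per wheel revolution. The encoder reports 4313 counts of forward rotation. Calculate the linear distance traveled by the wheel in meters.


revs = 4313/256 = 16.847656
d = revs * 2*pi*r = 16.847656 * 2*pi*0.058 = 6.1397

6.1397 m


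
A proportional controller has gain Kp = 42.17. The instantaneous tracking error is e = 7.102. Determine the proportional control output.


u_P = Kp * e = 42.17 * 7.102 = 299.4913

299.4913


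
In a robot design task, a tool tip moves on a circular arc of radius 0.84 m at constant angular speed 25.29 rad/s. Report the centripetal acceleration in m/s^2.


a_c = omega^2 * r = 25.29^2 * 0.84 = 537.2506

537.2506 m/s^2


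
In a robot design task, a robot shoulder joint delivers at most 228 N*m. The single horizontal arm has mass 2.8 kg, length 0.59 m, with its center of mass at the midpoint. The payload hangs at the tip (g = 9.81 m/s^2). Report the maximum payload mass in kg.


tau_arm = m_arm*g*(L/2) = 2.8*9.81*0.59/2 = 8.1031 N*m
tau_payload = tau_max - tau_arm = 228 - 8.1031 = 219.8969
m_payload = tau_payload / (g*L) = 219.8969 / (9.81*0.59) = 37.9925

37.9925 kg


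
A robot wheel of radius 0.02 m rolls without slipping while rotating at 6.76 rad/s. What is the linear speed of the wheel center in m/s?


v = omega * r = 6.76 * 0.02 = 0.1352

0.1352 m/s


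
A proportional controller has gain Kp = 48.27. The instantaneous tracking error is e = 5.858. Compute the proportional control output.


u_P = Kp * e = 48.27 * 5.858 = 282.7657

282.7657


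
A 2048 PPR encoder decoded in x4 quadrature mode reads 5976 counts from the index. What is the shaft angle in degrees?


angle = counts * 360 / (PPR*4) = 5976 * 360 / 8192 = 262.6172

262.6172 degrees


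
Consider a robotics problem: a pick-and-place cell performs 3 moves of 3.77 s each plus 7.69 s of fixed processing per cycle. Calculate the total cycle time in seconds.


T = 3*3.77 + 7.69 = 19.0000

19.0000 s


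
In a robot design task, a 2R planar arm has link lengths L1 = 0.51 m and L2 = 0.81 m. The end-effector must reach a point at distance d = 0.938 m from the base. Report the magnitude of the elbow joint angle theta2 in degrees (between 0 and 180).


cos(th2) = (d^2 - L1^2 - L2^2)/(2*L1*L2) = (0.938^2 - 0.51^2 - 0.81^2)/(2*0.51*0.81) = -0.04400387
th2 = acos(-0.04400387) = 92.5221 deg

92.5221 degrees


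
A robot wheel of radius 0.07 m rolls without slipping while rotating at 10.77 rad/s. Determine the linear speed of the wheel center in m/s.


v = omega * r = 10.77 * 0.07 = 0.7539

0.7539 m/s


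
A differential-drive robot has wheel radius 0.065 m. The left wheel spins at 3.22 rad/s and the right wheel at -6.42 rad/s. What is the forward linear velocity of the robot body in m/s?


v = r*(wR + wL)/2 = 0.065*(-6.42 + 3.22)/2 = -0.1040

-0.1040 m/s


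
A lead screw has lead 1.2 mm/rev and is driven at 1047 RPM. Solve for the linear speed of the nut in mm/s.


v = lead * (RPM/60) = 1.2*1047/60 = 20.9400

20.9400 mm/s


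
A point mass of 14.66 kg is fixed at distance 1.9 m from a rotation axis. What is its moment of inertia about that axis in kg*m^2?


I = m*r^2 = 14.66*1.9^2 = 52.9226

52.9226 kg*m^2


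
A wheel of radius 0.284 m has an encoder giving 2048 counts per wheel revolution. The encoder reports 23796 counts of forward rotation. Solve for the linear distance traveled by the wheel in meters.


revs = 23796/2048 = 11.619141
d = revs * 2*pi*r = 11.619141 * 2*pi*0.284 = 20.7335

20.7335 m


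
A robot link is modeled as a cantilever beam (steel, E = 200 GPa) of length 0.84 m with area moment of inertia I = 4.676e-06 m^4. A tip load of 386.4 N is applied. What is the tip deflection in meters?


delta = F*L^3/(3*E*I) = 386.4*0.84^3/(3*2.000e+11*4.676e-06)
      = 229.0208256/2805600 = 8.1630e-05

8.1630e-05 m


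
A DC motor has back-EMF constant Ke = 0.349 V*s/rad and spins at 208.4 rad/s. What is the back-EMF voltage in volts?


V_emf = Ke * omega = 0.349*208.4 = 72.7316

72.7316 V


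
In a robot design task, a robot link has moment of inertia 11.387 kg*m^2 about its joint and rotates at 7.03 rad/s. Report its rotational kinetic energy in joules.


KE = (1/2)*I*omega^2 = 0.5*11.387*7.03^2 = 281.3779

281.3779 J


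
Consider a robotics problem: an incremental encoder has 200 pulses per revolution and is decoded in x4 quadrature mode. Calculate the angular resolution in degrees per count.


resolution = 360 / (PPR * 4) = 360 / 800 = 0.4500

0.4500 degrees


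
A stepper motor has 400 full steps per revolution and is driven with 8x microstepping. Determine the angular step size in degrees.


step = 360/(400*8) = 360/3200 = 0.1125

0.1125 degrees


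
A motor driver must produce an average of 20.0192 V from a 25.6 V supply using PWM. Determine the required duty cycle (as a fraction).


D = V_avg/V_supply = 20.0192/25.6 = 0.7820

0.7820


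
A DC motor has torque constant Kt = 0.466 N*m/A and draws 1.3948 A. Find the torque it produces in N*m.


tau = Kt * I = 0.466*1.3948 = 0.6500

0.6500 N*m


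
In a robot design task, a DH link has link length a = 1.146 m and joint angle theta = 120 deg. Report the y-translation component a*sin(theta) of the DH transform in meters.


a*sin(theta) = 1.146*sin(120 deg) = 0.9925

0.9925 m


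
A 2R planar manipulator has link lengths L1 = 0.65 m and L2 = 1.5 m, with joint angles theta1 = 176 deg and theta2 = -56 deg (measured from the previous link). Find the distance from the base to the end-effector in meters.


x = L1*cos(th1) + L2*cos(th1+th2) = -1.398417
y = L1*sin(th1) + L2*sin(th1+th2) = 1.344380
d = sqrt(x^2 + y^2) = sqrt(1.955570 + 1.807358) = 1.9398

1.9398 m


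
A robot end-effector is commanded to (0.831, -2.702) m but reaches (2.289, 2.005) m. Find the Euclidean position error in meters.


dx = 2.289 - (0.831) = 1.4580, dy = 2.005 - (-2.702) = 4.7070
err = sqrt(2.125764 + 22.155849) = 4.9276

4.9276 m


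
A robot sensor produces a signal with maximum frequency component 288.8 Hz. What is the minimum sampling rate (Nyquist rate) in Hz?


f_s,min = 2*f_max = 2*288.8 = 577.6000

577.6000 Hz


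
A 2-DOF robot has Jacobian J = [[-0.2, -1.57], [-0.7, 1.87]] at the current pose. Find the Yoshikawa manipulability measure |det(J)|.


det(J) = -0.2*1.87 - (-1.57)*(-0.7) = -1.4730
|det(J)| = 1.4730

1.4730


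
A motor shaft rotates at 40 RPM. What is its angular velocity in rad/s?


omega = 40 * 2*pi/60 = 4.1888

4.1888 rad/s


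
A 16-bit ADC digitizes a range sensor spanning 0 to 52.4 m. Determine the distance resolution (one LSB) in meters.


res = range / 2^n = 52.4/2^16 = 52.4/65536 = 7.9956e-04

7.9956e-04 m


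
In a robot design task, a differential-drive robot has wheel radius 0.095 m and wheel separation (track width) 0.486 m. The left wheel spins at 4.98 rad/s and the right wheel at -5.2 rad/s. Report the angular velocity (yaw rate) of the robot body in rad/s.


omega = r*(wR - wL)/L = 0.095*(-5.2 - (4.98))/0.486 = -1.9899

-1.9899 rad/s


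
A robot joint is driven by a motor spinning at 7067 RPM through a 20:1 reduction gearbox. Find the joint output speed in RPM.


omega_joint = omega_motor / N = 7067 / 20 = 353.3500

353.3500 RPM


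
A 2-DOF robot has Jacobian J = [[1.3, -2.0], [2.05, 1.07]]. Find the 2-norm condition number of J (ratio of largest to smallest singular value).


JJ^T eigenvalues: trace(JJ^T) = 11.0374, det(JJ^T) = det(J)^2 = 30.15108100
s_max^2 = (11.0374 + sqrt(1.21987476))/2 = 6.07093970
s_min^2 = (11.0374 - sqrt(1.21987476))/2 = 4.96646030
kappa = s_max/s_min = sqrt(6.07093970/4.96646030) = 1.1056

1.1056


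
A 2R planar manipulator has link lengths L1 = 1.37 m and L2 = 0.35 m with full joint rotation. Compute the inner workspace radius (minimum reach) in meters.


r_min = |L1 - L2| = |1.37 - 0.35| = 1.0200

1.0200 m


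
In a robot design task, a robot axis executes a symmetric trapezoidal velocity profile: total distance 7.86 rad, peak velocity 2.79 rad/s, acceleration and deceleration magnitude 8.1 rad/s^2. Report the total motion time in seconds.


t_acc = v/a = 2.79/8.1 = 0.344444 s
d_acc = v^2/(2a) = 0.480500 rad (each ramp)
d_cruise = 7.86 - 2*0.480500 = 6.899000 rad
t_cruise = 6.899000/2.79 = 2.472760 s
t_total = 2*0.344444 + 2.472760 = 3.1616

3.1616 s


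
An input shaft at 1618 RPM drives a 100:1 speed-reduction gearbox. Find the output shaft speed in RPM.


omega_out = omega_in / N = 1618 / 100 = 16.1800

16.1800 RPM


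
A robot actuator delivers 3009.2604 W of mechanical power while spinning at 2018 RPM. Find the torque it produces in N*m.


omega = 2018 * 2*pi/60 = 211.324466 rad/s
tau = P / omega = 3009.2604 / 211.324466 = 14.2400

14.2400 N*m


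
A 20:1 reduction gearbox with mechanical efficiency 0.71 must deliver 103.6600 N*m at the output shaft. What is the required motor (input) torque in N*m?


tau_in = tau_out / (N * eta) = 103.6600 / (20 * 0.71) = 7.3000

7.3000 N*m


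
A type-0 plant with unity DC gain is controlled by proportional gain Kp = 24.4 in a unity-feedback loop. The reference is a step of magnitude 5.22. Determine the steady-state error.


e_ss = R/(1 + Kp) = 5.22/(1 + 24.4) = 5.22/25.4000 = 0.2055

0.2055


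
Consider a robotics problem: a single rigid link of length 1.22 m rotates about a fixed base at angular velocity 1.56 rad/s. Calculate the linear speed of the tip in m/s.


v = L*omega = 1.22 * 1.56 = 1.9032

1.9032 m/s


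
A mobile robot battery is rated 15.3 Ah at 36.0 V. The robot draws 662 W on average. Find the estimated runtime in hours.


E = 15.3*36.0 = 550.8000 Wh
t = E/P = 550.8000/662 = 0.8320

0.8320 hours


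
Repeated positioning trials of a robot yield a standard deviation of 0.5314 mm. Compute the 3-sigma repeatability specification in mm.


repeatability = 3*sigma = 3*0.5314 = 1.5942

1.5942 mm


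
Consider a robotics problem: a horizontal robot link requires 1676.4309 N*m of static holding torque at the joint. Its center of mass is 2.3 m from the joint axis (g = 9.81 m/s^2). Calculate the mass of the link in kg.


m = tau / (g*L) = 1676.4309 / (9.81 * 2.3) = 74.3000

74.3000 kg


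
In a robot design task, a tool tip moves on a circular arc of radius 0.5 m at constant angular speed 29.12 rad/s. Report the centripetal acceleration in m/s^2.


a_c = omega^2 * r = 29.12^2 * 0.5 = 423.9872

423.9872 m/s^2


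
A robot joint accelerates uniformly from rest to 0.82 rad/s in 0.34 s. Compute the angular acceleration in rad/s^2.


alpha = delta_omega / t = 0.82 / 0.34 = 2.4118

2.4118 rad/s^2


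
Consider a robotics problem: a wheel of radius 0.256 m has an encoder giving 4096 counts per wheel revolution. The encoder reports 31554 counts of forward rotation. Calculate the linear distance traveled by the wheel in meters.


revs = 31554/4096 = 7.703613
d = revs * 2*pi*r = 7.703613 * 2*pi*0.256 = 12.3912

12.3912 m


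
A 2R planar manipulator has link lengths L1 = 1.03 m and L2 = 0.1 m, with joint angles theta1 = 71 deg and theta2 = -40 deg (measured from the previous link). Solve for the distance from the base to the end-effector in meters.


x = L1*cos(th1) + L2*cos(th1+th2) = 0.421052
y = L1*sin(th1) + L2*sin(th1+th2) = 1.025388
d = sqrt(x^2 + y^2) = sqrt(0.177285 + 1.051421) = 1.1085

1.1085 m


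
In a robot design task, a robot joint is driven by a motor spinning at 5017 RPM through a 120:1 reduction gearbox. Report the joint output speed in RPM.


omega_joint = omega_motor / N = 5017 / 120 = 41.8083

41.8083 RPM


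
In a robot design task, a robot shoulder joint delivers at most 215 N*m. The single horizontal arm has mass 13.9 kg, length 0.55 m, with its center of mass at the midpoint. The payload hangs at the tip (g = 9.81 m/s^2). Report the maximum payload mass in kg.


tau_arm = m_arm*g*(L/2) = 13.9*9.81*0.55/2 = 37.4987 N*m
tau_payload = tau_max - tau_arm = 215 - 37.4987 = 177.5013
m_payload = tau_payload / (g*L) = 177.5013 / (9.81*0.55) = 32.8980

32.8980 kg


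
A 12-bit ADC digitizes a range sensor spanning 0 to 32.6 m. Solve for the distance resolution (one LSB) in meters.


res = range / 2^n = 32.6/2^12 = 32.6/4096 = 0.0080

0.0080 m


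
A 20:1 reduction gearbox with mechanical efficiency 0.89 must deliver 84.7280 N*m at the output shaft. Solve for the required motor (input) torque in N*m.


tau_in = tau_out / (N * eta) = 84.7280 / (20 * 0.89) = 4.7600

4.7600 N*m


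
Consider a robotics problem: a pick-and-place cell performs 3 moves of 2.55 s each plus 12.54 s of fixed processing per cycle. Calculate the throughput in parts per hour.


T_cycle = 3*2.55 + 12.54 = 20.1900 s
rate = 3600/T = 178.3061

178.3061 parts/hour


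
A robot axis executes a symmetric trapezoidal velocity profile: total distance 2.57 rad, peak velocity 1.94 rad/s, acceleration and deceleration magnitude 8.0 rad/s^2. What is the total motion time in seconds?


t_acc = v/a = 1.94/8.0 = 0.242500 s
d_acc = v^2/(2a) = 0.235225 rad (each ramp)
d_cruise = 2.57 - 2*0.235225 = 2.099550 rad
t_cruise = 2.099550/1.94 = 1.082242 s
t_total = 2*0.242500 + 1.082242 = 1.5672

1.5672 s


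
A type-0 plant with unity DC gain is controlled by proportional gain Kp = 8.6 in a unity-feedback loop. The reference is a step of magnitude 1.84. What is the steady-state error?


e_ss = R/(1 + Kp) = 1.84/(1 + 8.6) = 1.84/9.6000 = 0.1917

0.1917


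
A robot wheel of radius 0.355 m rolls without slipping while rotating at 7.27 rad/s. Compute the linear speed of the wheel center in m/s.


v = omega * r = 7.27 * 0.355 = 2.5808

2.5808 m/s


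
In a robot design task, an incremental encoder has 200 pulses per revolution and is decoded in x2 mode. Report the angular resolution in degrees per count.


resolution = 360 / (PPR * 2) = 360 / 400 = 0.9000

0.9000 degrees


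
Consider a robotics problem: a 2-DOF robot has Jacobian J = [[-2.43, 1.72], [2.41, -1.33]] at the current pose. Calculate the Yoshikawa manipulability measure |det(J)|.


det(J) = -2.43*-1.33 - (1.72)*(2.41) = -0.9133
|det(J)| = 0.9133

0.9133


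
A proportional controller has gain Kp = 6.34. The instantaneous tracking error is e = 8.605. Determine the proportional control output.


u_P = Kp * e = 6.34 * 8.605 = 54.5557

54.5557


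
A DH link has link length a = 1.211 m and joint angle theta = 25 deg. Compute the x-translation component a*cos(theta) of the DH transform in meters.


a*cos(theta) = 1.211*cos(25 deg) = 1.0975

1.0975 m


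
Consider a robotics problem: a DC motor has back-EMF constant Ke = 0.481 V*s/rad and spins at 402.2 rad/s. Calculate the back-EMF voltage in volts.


V_emf = Ke * omega = 0.481*402.2 = 193.4582

193.4582 V


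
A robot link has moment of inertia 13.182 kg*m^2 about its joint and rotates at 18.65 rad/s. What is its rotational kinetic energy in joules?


KE = (1/2)*I*omega^2 = 0.5*13.182*18.65^2 = 2292.4981

2292.4981 J


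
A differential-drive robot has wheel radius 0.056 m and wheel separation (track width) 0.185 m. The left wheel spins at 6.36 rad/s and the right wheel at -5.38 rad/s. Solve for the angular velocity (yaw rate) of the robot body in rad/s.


omega = r*(wR - wL)/L = 0.056*(-5.38 - (6.36))/0.185 = -3.5537

-3.5537 rad/s


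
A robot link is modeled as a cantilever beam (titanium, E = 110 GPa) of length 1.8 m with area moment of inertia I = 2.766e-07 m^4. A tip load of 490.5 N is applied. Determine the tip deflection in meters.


delta = F*L^3/(3*E*I) = 490.5*1.8^3/(3*1.100e+11*2.766e-07)
      = 2860.596/91278 = 0.0313

0.0313 m


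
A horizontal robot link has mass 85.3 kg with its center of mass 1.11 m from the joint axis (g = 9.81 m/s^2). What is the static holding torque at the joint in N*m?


tau = m*g*L = 85.3 * 9.81 * 1.11 = 928.8402

928.8402 N*m


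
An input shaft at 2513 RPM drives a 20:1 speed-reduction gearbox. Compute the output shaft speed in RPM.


omega_out = omega_in / N = 2513 / 20 = 125.6500

125.6500 RPM


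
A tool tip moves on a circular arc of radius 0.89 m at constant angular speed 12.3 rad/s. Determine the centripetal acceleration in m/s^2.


a_c = omega^2 * r = 12.3^2 * 0.89 = 134.6481

134.6481 m/s^2


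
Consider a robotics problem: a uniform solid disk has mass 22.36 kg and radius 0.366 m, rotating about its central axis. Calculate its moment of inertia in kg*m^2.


I = (1/2)*m*R^2 = 0.5*22.36*0.366^2 = 1.4976

1.4976 kg*m^2


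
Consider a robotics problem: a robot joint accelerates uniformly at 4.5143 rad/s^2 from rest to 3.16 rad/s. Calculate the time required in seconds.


t = delta_omega / alpha = 3.16 / 4.5143 = 0.7000

0.7000 s


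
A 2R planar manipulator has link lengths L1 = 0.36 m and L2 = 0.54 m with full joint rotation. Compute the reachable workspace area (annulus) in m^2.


r_max = L1 + L2 = 0.9000, r_min = |L1 - L2| = 0.1800
A = pi*(r_max^2 - r_min^2) = pi*(0.8100 - 0.0324) = 2.4429

2.4429 m^2


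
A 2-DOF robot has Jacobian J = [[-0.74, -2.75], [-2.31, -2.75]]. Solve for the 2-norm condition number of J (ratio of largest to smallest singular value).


JJ^T eigenvalues: trace(JJ^T) = 21.0087, det(JJ^T) = det(J)^2 = 18.64080625
s_max^2 = (21.0087 + sqrt(366.80225069))/2 = 20.08039108
s_min^2 = (21.0087 - sqrt(366.80225069))/2 = 0.92830892
kappa = s_max/s_min = sqrt(20.08039108/0.92830892) = 4.6509

4.6509


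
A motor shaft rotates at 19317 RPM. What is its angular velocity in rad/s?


omega = 19317 * 2*pi/60 = 2022.8715

2022.8715 rad/s


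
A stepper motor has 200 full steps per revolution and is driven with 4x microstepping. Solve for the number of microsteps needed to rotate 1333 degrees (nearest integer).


step_size = 360/(200*4) = 360/800 = 0.450000 deg
n = 1333/(360/800) = 1333*800/360 = 2962.2222 -> 2962

2962 steps


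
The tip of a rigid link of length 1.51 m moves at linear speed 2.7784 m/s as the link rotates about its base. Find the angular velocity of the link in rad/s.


omega = v / L = 2.7784 / 1.51 = 1.8400

1.8400 rad/s


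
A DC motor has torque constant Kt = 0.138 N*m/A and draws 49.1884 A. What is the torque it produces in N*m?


tau = Kt * I = 0.138*49.1884 = 6.7880

6.7880 N*m


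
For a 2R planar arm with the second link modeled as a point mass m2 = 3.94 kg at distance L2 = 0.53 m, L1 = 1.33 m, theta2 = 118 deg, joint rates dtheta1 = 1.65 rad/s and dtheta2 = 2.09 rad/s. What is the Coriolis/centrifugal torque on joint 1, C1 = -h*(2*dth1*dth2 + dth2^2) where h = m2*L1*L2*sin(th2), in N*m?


h = m2*L1*L2*sin(th2) = 3.94*1.33*0.53*sin(118 deg) = 2.452216
C1 = -h*(2*1.65*2.09 + 2.09^2) = -2.452216*11.2651 = -27.6245

-27.6245 N*m


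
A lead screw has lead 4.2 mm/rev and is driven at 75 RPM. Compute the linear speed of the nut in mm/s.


v = lead * (RPM/60) = 4.2*75/60 = 5.2500

5.2500 mm/s


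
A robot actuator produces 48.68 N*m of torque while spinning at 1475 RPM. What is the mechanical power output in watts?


omega = 1475 * 2*pi/60 = 154.461639 rad/s
P = tau * omega = 48.68 * 154.461639 = 7519.1926

7519.1926 W


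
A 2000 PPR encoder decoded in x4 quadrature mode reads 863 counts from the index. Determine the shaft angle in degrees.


angle = counts * 360 / (PPR*4) = 863 * 360 / 8000 = 38.8350

38.8350 degrees


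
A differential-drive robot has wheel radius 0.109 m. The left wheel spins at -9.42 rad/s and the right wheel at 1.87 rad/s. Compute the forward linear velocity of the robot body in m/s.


v = r*(wR + wL)/2 = 0.109*(1.87 + -9.42)/2 = -0.4115

-0.4115 m/s


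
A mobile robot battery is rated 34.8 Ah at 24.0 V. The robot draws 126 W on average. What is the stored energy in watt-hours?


E = capacity * V = 34.8*24.0 = 835.2000

835.2000 Wh


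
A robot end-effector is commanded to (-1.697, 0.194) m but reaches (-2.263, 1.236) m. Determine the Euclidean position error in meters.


dx = -2.263 - (-1.697) = -0.5660, dy = 1.236 - (0.194) = 1.0420
err = sqrt(0.320356 + 1.085764) = 1.1858

1.1858 m


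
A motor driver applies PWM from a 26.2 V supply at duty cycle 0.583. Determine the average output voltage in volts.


V_avg = V_supply * D = 26.2*0.583 = 15.2746

15.2746 V


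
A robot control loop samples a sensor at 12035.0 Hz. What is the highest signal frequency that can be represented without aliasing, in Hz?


f_max = f_s/2 = 12035.0/2 = 6017.5000

6017.5000 Hz


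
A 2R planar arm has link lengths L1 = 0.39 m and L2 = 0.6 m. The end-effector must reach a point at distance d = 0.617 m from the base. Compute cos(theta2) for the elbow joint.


cos(th2) = (d^2 - L1^2 - L2^2)/(2*L1*L2) = (0.617^2 - 0.39^2 - 0.6^2)/(2*0.39*0.6) = -0.2808

-0.2808


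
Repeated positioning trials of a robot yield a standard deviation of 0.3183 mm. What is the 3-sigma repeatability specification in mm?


repeatability = 3*sigma = 3*0.3183 = 0.9549

0.9549 mm


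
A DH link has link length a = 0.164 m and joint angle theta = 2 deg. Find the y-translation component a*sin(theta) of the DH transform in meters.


a*sin(theta) = 0.164*sin(2 deg) = 0.0057

0.0057 m


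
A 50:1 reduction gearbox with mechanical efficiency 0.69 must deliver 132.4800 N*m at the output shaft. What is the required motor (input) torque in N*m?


tau_in = tau_out / (N * eta) = 132.4800 / (50 * 0.69) = 3.8400

3.8400 N*m


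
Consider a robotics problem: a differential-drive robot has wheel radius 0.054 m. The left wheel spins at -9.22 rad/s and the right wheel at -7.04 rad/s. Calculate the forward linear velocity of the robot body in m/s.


v = r*(wR + wL)/2 = 0.054*(-7.04 + -9.22)/2 = -0.4390

-0.4390 m/s


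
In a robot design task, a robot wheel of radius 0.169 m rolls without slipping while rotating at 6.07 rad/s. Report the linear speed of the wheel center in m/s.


v = omega * r = 6.07 * 0.169 = 1.0258

1.0258 m/s


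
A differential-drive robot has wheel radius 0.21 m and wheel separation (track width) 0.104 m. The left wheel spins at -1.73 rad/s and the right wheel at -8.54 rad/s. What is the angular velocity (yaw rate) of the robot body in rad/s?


omega = r*(wR - wL)/L = 0.21*(-8.54 - (-1.73))/0.104 = -13.7510

-13.7510 rad/s


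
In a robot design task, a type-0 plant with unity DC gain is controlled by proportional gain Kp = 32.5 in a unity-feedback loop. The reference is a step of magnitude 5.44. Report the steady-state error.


e_ss = R/(1 + Kp) = 5.44/(1 + 32.5) = 5.44/33.5000 = 0.1624

0.1624


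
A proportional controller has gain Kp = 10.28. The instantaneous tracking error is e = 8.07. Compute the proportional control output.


u_P = Kp * e = 10.28 * 8.07 = 82.9596

82.9596


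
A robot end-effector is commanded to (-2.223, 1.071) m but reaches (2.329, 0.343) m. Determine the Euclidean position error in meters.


dx = 2.329 - (-2.223) = 4.5520, dy = 0.343 - (1.071) = -0.7280
err = sqrt(20.720704 + 0.529984) = 4.6098

4.6098 m


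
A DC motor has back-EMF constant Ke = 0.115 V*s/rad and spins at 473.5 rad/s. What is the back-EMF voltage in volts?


V_emf = Ke * omega = 0.115*473.5 = 54.4525

54.4525 V


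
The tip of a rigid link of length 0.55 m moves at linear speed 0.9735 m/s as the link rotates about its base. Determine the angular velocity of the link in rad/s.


omega = v / L = 0.9735 / 0.55 = 1.7700

1.7700 rad/s


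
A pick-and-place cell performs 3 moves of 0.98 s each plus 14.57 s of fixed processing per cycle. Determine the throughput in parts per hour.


T_cycle = 3*0.98 + 14.57 = 17.5100 s
rate = 3600/T = 205.5968

205.5968 parts/hour


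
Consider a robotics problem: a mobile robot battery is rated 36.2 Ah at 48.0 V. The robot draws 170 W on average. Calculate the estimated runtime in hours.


E = 36.2*48.0 = 1737.6000 Wh
t = E/P = 1737.6000/170 = 10.2212

10.2212 hours


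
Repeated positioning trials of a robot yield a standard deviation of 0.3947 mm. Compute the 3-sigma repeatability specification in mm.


repeatability = 3*sigma = 3*0.3947 = 1.1841

1.1841 mm


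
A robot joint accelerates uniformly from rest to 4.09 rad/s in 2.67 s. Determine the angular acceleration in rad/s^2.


alpha = delta_omega / t = 4.09 / 2.67 = 1.5318

1.5318 rad/s^2


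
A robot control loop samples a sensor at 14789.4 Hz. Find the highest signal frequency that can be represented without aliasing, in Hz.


f_max = f_s/2 = 14789.4/2 = 7394.7000

7394.7000 Hz


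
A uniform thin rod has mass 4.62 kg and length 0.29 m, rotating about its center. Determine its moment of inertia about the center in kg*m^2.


I = (1/12)*m*L^2 = (1/12)*4.62*0.29^2 = 0.0324

0.0324 kg*m^2


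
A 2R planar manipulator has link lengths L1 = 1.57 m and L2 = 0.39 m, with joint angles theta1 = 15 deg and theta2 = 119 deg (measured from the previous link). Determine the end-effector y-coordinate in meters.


y = L1*sin(th1) + L2*sin(th1+th2) = 1.57*sin(15 deg) + 0.39*sin(134 deg) = 0.6869

0.6869 m


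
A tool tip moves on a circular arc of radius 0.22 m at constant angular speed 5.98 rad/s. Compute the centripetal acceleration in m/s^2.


a_c = omega^2 * r = 5.98^2 * 0.22 = 7.8673

7.8673 m/s^2


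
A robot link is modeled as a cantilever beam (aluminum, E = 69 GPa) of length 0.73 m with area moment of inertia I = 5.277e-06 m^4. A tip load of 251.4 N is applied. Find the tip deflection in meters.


delta = F*L^3/(3*E*I) = 251.4*0.73^3/(3*6.900e+10*5.277e-06)
      = 97.7988738/1092339 = 8.9532e-05

8.9532e-05 m


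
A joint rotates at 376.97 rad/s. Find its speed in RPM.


RPM = 376.97 * 60/(2*pi) = 3599.7983

3599.7983 RPM


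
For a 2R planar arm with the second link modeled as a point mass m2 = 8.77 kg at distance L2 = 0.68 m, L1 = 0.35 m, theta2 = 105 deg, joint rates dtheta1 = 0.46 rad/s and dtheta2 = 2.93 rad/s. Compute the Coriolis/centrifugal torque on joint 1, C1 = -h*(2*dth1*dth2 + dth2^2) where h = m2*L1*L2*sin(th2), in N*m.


h = m2*L1*L2*sin(th2) = 8.77*0.35*0.68*sin(105 deg) = 2.016138
C1 = -h*(2*0.46*2.93 + 2.93^2) = -2.016138*11.2805 = -22.7430

-22.7430 N*m


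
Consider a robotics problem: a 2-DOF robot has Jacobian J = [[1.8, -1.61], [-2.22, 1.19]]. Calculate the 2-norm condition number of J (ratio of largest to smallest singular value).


JJ^T eigenvalues: trace(JJ^T) = 12.1766, det(JJ^T) = det(J)^2 = 2.05119684
s_max^2 = (12.1766 + sqrt(140.06480020))/2 = 12.00574878
s_min^2 = (12.1766 - sqrt(140.06480020))/2 = 0.17085122
kappa = s_max/s_min = sqrt(12.00574878/0.17085122) = 8.3827

8.3827


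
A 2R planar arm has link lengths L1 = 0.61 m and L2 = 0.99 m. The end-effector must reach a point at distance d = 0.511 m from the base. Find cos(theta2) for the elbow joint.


cos(th2) = (d^2 - L1^2 - L2^2)/(2*L1*L2) = (0.511^2 - 0.61^2 - 0.99^2)/(2*0.61*0.99) = -0.9034

-0.9034


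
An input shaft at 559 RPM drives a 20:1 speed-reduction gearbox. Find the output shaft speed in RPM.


omega_out = omega_in / N = 559 / 20 = 27.9500

27.9500 RPM


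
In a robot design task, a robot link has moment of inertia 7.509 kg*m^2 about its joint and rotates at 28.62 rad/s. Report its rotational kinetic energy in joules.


KE = (1/2)*I*omega^2 = 0.5*7.509*28.62^2 = 3075.3275

3075.3275 J


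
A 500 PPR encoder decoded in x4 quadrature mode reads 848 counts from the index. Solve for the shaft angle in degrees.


angle = counts * 360 / (PPR*4) = 848 * 360 / 2000 = 152.6400

152.6400 degrees


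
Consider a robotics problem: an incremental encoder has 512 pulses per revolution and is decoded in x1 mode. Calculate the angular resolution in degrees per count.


resolution = 360 / (PPR * 1) = 360 / 512 = 0.7031

0.7031 degrees


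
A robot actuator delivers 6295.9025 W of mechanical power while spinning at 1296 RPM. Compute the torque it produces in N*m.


omega = 1296 * 2*pi/60 = 135.716803 rad/s
tau = P / omega = 6295.9025 / 135.716803 = 46.3900

46.3900 N*m


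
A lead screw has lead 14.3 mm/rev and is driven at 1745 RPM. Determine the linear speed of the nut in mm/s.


v = lead * (RPM/60) = 14.3*1745/60 = 415.8917

415.8917 mm/s


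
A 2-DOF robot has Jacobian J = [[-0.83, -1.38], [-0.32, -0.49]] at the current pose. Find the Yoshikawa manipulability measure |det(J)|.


det(J) = -0.83*-0.49 - (-1.38)*(-0.32) = -0.0349
|det(J)| = 0.0349

0.0349


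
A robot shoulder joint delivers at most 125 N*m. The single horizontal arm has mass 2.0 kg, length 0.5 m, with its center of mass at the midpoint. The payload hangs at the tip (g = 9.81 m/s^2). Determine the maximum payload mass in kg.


tau_arm = m_arm*g*(L/2) = 2.0*9.81*0.5/2 = 4.9050 N*m
tau_payload = tau_max - tau_arm = 125 - 4.9050 = 120.0950
m_payload = tau_payload / (g*L) = 120.0950 / (9.81*0.5) = 24.4842

24.4842 kg


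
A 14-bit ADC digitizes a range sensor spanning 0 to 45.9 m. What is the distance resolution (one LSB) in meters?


res = range / 2^n = 45.9/2^14 = 45.9/16384 = 0.0028

0.0028 m


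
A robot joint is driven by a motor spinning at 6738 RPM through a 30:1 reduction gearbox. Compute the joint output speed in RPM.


omega_joint = omega_motor / N = 6738 / 30 = 224.6000

224.6000 RPM


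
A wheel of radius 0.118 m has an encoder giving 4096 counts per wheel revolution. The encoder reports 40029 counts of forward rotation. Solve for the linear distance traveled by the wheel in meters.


revs = 40029/4096 = 9.772705
d = revs * 2*pi*r = 9.772705 * 2*pi*0.118 = 7.2456

7.2456 m


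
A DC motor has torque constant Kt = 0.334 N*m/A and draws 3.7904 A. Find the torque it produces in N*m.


tau = Kt * I = 0.334*3.7904 = 1.2660

1.2660 N*m


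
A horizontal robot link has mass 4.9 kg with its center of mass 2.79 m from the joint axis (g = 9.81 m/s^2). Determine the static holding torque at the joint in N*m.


tau = m*g*L = 4.9 * 9.81 * 2.79 = 134.1125

134.1125 N*m


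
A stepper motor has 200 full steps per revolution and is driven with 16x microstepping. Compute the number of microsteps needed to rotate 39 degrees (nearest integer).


step_size = 360/(200*16) = 360/3200 = 0.112500 deg
n = 39/(360/3200) = 39*3200/360 = 346.6667 -> 347

347 steps


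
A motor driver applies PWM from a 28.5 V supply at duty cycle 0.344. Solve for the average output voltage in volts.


V_avg = V_supply * D = 28.5*0.344 = 9.8040

9.8040 V


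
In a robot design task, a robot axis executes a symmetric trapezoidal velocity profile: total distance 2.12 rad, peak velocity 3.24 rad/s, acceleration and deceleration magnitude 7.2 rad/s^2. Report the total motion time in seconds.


t_acc = v/a = 3.24/7.2 = 0.450000 s
d_acc = v^2/(2a) = 0.729000 rad (each ramp)
d_cruise = 2.12 - 2*0.729000 = 0.662000 rad
t_cruise = 0.662000/3.24 = 0.204321 s
t_total = 2*0.450000 + 0.204321 = 1.1043

1.1043 s
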